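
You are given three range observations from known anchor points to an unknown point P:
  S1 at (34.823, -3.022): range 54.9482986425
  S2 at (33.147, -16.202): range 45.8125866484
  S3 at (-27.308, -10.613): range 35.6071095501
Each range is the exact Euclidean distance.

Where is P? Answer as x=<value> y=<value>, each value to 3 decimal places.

eq1: (x − 34.823)² + (y + 3.022)² = 54.9482986425²
eq2: (x − 33.147)² + (y + 16.202)² = 45.8125866484²
eq3: (x + 27.308)² + (y + 10.613)² = 35.6071095501²
eq2−eq1, eq2−eq3 (x²,y² cancel):
  3.352·x + 26.360·y = -1059.977028
  -120.910·x + 11.178·y = 328.061065
det = 3.352·11.178 − 26.360·-120.910 = 3224.656256
x = (-1059.977028·11.178 − 26.360·328.061065) / 3224.656256 = -6.356061
y = (3.352·328.061065 − -1059.977028·-120.910) / 3224.656256 = -39.403320

x=-6.356 y=-39.403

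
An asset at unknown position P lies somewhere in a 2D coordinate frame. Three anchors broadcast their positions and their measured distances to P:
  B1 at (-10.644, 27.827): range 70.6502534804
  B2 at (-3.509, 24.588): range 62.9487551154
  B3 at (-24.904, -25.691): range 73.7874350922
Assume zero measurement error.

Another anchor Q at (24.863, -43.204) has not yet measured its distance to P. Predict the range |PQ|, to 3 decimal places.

38.524

eq1: (x + 10.644)² + (y − 27.827)² = 70.6502534804²
eq2: (x + 3.509)² + (y − 24.588)² = 62.9487551154²
eq3: (x + 24.904)² + (y + 25.691)² = 73.7874350922²
eq2−eq1, eq2−eq3 (x²,y² cancel):
  -14.270·x + 6.478·y = -758.158706
  -42.790·x − 100.558·y = -818.685935
det = -14.270·-100.558 − 6.478·-42.790 = 1712.156280
x = (-758.158706·-100.558 − 6.478·-818.685935) / 1712.156280 = 47.625542
y = (-14.270·-818.685935 − -758.158706·-42.790) / 1712.156280 = -12.124456
|P − Q| = √((47.625542 − 24.863)² + (-12.124456 − -43.204)²) = 38.523647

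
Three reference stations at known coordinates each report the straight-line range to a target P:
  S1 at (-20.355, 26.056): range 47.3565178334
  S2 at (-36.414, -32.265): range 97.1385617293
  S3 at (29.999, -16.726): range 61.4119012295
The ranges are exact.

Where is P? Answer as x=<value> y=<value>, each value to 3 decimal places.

eq1: (x + 20.355)² + (y − 26.056)² = 47.3565178334²
eq2: (x + 36.414)² + (y + 32.265)² = 97.1385617293²
eq3: (x − 29.999)² + (y + 16.726)² = 61.4119012295²
eq1−eq2, eq1−eq3 (x²,y² cancel):
  -32.118·x − 116.642·y = -5919.491934
  100.708·x − 85.564·y = -1442.323915
det = -32.118·-85.564 − -116.642·100.708 = 14494.927088
x = (-5919.491934·-85.564 − -116.642·-1442.323915) / 14494.927088 = 23.336431
y = (-32.118·-1442.323915 − -5919.491934·100.708) / 14494.927088 = 44.323421

x=23.336 y=44.323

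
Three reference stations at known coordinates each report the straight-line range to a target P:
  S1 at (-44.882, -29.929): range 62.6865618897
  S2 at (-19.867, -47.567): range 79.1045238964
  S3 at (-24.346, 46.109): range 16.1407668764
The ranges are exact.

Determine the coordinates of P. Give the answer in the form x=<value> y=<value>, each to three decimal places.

eq1: (x + 44.882)² + (y + 29.929)² = 62.6865618897²
eq2: (x + 19.867)² + (y + 47.567)² = 79.1045238964²
eq3: (x + 24.346)² + (y − 46.109)² = 16.1407668764²
eq1−eq2, eq1−eq3 (x²,y² cancel):
  50.030·x − 35.276·y = -2580.742446
  41.072·x + 152.076·y = 3477.709318
det = 50.030·152.076 − -35.276·41.072 = 9057.218152
x = (-2580.742446·152.076 − -35.276·3477.709318) / 9057.218152 = -29.787216
y = (50.030·3477.709318 − -2580.742446·41.072) / 9057.218152 = 30.913029

x=-29.787 y=30.913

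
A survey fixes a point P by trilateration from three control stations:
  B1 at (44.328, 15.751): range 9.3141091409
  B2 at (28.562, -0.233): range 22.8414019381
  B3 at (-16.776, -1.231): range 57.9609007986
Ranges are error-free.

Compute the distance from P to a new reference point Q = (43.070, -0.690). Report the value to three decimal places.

eq1: (x − 44.328)² + (y − 15.751)² = 9.3141091409²
eq2: (x − 28.562)² + (y + 0.233)² = 22.8414019381²
eq3: (x + 16.776)² + (y + 1.231)² = 57.9609007986²
eq1−eq3, eq1−eq2 (x²,y² cancel):
  -122.208·x − 33.964·y = -5202.829440
  -31.532·x − 31.968·y = -1832.200465
det = -122.208·-31.968 − -33.964·-31.532 = 2835.792496
x = (-5202.829440·-31.968 − -33.964·-1832.200465) / 2835.792496 = 36.707621
y = (-122.208·-1832.200465 − -5202.829440·-31.532) / 2835.792496 = 21.106600
|P − Q| = √((36.707621 − 43.070)² + (21.106600 − -0.690)²) = 22.706202

22.706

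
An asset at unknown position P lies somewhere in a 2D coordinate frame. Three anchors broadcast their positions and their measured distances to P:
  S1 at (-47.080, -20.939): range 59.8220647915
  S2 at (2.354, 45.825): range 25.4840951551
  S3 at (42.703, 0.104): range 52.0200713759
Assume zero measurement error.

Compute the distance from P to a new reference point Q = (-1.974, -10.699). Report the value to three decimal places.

eq1: (x + 47.080)² + (y + 20.939)² = 59.8220647915²
eq2: (x − 2.354)² + (y − 45.825)² = 25.4840951551²
eq3: (x − 42.703)² + (y − 0.104)² = 52.0200713759²
eq1−eq3, eq1−eq2 (x²,y² cancel):
  179.566·x + 42.086·y = 41.180514
  98.868·x + 133.528·y = 2379.744150
det = 179.566·133.528 − 42.086·98.868 = 19816.130200
x = (41.180514·133.528 − 42.086·2379.744150) / 19816.130200 = -4.776672
y = (179.566·2379.744150 − 41.180514·98.868) / 19816.130200 = 21.358848
|P − Q| = √((-4.776672 − -1.974)² + (21.358848 − -10.699)²) = 32.180127

32.180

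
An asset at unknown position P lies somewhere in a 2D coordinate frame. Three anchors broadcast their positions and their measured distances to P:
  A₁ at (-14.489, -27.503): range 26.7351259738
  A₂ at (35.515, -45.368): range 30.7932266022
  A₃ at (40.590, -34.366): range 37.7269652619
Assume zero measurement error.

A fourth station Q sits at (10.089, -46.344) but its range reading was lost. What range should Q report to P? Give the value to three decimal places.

5.365

eq1: (x + 14.489)² + (y + 27.503)² = 26.7351259738²
eq2: (x − 35.515)² + (y + 45.368)² = 30.7932266022²
eq3: (x − 40.590)² + (y + 34.366)² = 37.7269652619²
eq1−eq3, eq1−eq2 (x²,y² cancel):
  110.158·x − 13.726·y = 1153.666979
  100.008·x − 35.730·y = 2119.768675
det = 110.158·-35.730 − -13.726·100.008 = -2563.235532
x = (1153.666979·-35.730 − -13.726·2119.768675) / -2563.235532 = 4.730184
y = (110.158·2119.768675 − 1153.666979·100.008) / -2563.235532 = -46.087669
|P − Q| = √((4.730184 − 10.089)² + (-46.087669 − -46.344)²) = 5.364943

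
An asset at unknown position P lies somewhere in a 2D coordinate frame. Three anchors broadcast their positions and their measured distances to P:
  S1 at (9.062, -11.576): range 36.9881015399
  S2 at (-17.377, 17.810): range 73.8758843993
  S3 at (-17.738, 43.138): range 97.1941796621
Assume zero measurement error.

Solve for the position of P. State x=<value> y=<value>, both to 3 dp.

x=16.603 y=-47.787

eq1: (x − 9.062)² + (y + 11.576)² = 36.9881015399²
eq2: (x + 17.377)² + (y − 17.810)² = 73.8758843993²
eq3: (x + 17.738)² + (y − 43.138)² = 97.1941796621²
eq2−eq1, eq2−eq3 (x²,y² cancel):
  52.878·x − 58.772·y = 3686.494031
  -0.722·x + 50.656·y = -2432.694805
det = 52.878·50.656 − -58.772·-0.722 = 2636.154584
x = (3686.494031·50.656 − -58.772·-2432.694805) / 2636.154584 = 16.603238
y = (52.878·-2432.694805 − 3686.494031·-0.722) / 2636.154584 = -47.787178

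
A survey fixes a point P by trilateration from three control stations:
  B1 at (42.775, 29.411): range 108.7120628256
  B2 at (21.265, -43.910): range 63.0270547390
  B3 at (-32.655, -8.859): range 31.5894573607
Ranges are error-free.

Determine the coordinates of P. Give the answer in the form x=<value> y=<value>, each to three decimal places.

x=-41.583 y=-39.161

eq1: (x − 42.775)² + (y − 29.411)² = 108.7120628256²
eq2: (x − 21.265)² + (y + 43.910)² = 63.0270547390²
eq3: (x + 32.655)² + (y + 8.859)² = 31.5894573607²
eq2−eq3, eq2−eq1 (x²,y² cancel):
  -107.840·x + 70.102·y = 1739.058394
  43.020·x + 146.642·y = -7531.483754
det = -107.840·146.642 − 70.102·43.020 = -18829.661320
x = (1739.058394·146.642 − 70.102·-7531.483754) / -18829.661320 = -41.582855
y = (-107.840·-7531.483754 − 1739.058394·43.020) / -18829.661320 = -39.160604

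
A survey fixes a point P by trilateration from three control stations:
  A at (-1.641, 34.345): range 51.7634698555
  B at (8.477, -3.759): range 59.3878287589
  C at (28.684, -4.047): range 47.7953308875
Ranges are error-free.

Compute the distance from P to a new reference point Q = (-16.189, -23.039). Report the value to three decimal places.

90.509

eq1: (x + 1.641)² + (y − 34.345)² = 51.7634698555²
eq2: (x − 8.477)² + (y + 3.759)² = 59.3878287589²
eq3: (x − 28.684)² + (y + 4.047)² = 47.7953308875²
eq1−eq3, eq1−eq2 (x²,y² cancel):
  60.650·x − 76.784·y = 51.941316
  20.236·x − 76.208·y = -1943.739689
det = 60.650·-76.208 − -76.784·20.236 = -3068.214176
x = (51.941316·-76.208 − -76.784·-1943.739689) / -3068.214176 = 49.933428
y = (60.650·-1943.739689 − 51.941316·20.236) / -3068.214176 = 38.764861
|P − Q| = √((49.933428 − -16.189)² + (38.764861 − -23.039)²) = 90.509076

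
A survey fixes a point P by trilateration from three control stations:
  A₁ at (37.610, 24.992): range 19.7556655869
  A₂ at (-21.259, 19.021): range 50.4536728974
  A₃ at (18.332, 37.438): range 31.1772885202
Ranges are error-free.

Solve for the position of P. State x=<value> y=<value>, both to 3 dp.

eq1: (x − 37.610)² + (y − 24.992)² = 19.7556655869²
eq2: (x + 21.259)² + (y − 19.021)² = 50.4536728974²
eq3: (x − 18.332)² + (y − 37.438)² = 31.1772885202²
eq2−eq3, eq2−eq1 (x²,y² cancel):
  79.182·x + 36.834·y = 2497.472335
  117.738·x + 11.942·y = 3380.655428
det = 79.182·11.942 − 36.834·117.738 = -3391.170048
x = (2497.472335·11.942 − 36.834·3380.655428) / -3391.170048 = 27.924948
y = (79.182·3380.655428 − 2497.472335·117.738) / -3391.170048 = 7.773229

x=27.925 y=7.773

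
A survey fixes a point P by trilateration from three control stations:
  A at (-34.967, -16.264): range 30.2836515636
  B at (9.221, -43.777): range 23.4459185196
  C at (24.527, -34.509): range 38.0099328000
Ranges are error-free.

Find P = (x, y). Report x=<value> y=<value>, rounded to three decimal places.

x=-13.366 y=-37.489

eq1: (x + 34.967)² + (y + 16.264)² = 30.2836515636²
eq2: (x − 9.221)² + (y + 43.777)² = 23.4459185196²
eq3: (x − 24.527)² + (y + 34.509)² = 38.0099328000²
eq1−eq3, eq1−eq2 (x²,y² cancel):
  118.988·x − 36.490·y = -222.419414
  88.376·x − 55.026·y = 881.632242
det = 118.988·-55.026 − -36.490·88.376 = -3322.593448
x = (-222.419414·-55.026 − -36.490·881.632242) / -3322.593448 = -13.365948
y = (118.988·881.632242 − -222.419414·88.376) / -3322.593448 = -37.488846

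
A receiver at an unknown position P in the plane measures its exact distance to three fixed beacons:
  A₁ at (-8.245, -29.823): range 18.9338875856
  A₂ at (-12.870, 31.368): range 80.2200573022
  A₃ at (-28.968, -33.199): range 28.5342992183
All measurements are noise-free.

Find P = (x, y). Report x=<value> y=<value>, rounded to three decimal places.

x=-4.852 y=-48.450

eq1: (x + 8.245)² + (y + 29.823)² = 18.9338875856²
eq2: (x + 12.870)² + (y − 31.368)² = 80.2200573022²
eq3: (x + 28.968)² + (y + 33.199)² = 28.5342992183²
eq1−eq2, eq1−eq3 (x²,y² cancel):
  -9.250·x + 122.382·y = -5884.568524
  -41.446·x − 6.752·y = 528.213138
det = -9.250·-6.752 − 122.382·-41.446 = 5134.700372
x = (-5884.568524·-6.752 − 122.382·528.213138) / 5134.700372 = -4.851534
y = (-9.250·528.213138 − -5884.568524·-41.446) / 5134.700372 = -48.450305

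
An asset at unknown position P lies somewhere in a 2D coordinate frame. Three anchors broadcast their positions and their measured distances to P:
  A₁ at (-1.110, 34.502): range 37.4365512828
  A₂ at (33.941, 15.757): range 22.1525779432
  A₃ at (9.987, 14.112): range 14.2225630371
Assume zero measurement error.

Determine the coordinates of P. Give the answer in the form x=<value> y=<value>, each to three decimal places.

x=16.855 y=1.657

eq1: (x + 1.110)² + (y − 34.502)² = 37.4365512828²
eq2: (x − 33.941)² + (y − 15.757)² = 22.1525779432²
eq3: (x − 9.987)² + (y − 14.112)² = 14.2225630371²
eq2−eq3, eq2−eq1 (x²,y² cancel):
  -47.908·x − 3.290·y = -812.930407
  -70.102·x + 37.490·y = -1119.413088
det = -47.908·37.490 − -3.290·-70.102 = -2026.706500
x = (-812.930407·37.490 − -3.290·-1119.413088) / -2026.706500 = 16.854749
y = (-47.908·-1119.413088 − -812.930407·-70.102) / -2026.706500 = 1.657470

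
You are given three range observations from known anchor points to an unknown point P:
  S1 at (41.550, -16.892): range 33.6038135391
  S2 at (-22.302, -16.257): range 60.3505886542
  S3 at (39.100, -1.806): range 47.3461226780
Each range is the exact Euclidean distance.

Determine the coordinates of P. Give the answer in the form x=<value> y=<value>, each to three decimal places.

eq1: (x − 41.550)² + (y + 16.892)² = 33.6038135391²
eq2: (x + 22.302)² + (y + 16.257)² = 60.3505886542²
eq3: (x − 39.100)² + (y + 1.806)² = 47.3461226780²
eq1−eq3, eq1−eq2 (x²,y² cancel):
  -4.900·x + 30.172·y = -1592.109576
  -127.704·x + 1.270·y = -3763.050178
det = -4.900·1.270 − 30.172·-127.704 = 3846.862088
x = (-1592.109576·1.270 − 30.172·-3763.050178) / 3846.862088 = 28.989022
y = (-4.900·-3763.050178 − -1592.109576·-127.704) / 3846.862088 = -48.059902

x=28.989 y=-48.060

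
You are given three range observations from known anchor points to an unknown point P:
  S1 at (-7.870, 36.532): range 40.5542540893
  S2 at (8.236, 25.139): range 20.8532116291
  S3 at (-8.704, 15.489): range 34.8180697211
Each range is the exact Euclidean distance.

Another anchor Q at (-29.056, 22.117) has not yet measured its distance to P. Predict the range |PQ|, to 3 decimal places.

55.693

eq1: (x + 7.870)² + (y − 36.532)² = 40.5542540893²
eq2: (x − 8.236)² + (y − 25.139)² = 20.8532116291²
eq3: (x + 8.704)² + (y − 15.489)² = 34.8180697211²
eq3−eq1, eq3−eq2 (x²,y² cancel):
  1.668·x + 42.086·y = 648.505641
  33.880·x + 19.300·y = 1161.573824
det = 1.668·19.300 − 42.086·33.880 = -1393.681280
x = (648.505641·19.300 − 42.086·1161.573824) / -1393.681280 = 26.096237
y = (1.668·1161.573824 − 648.505641·33.880) / -1393.681280 = 14.374783
|P − Q| = √((26.096237 − -29.056)² + (14.374783 − 22.117)²) = 55.693008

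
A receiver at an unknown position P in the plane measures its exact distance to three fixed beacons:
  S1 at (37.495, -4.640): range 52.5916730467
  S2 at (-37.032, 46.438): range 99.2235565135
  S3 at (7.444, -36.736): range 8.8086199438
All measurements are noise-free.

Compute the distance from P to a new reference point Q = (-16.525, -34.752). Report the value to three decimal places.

eq1: (x − 37.495)² + (y + 4.640)² = 52.5916730467²
eq2: (x + 37.032)² + (y − 46.438)² = 99.2235565135²
eq3: (x − 7.444)² + (y + 36.736)² = 8.8086199438²
eq2−eq3, eq2−eq1 (x²,y² cancel):
  88.952·x − 166.348·y = 7644.812346
  149.054·x − 102.156·y = 4978.977850
det = 88.952·-102.156 − -166.348·149.054 = 15707.854280
x = (7644.812346·-102.156 − -166.348·4978.977850) / 15707.854280 = 3.009931
y = (88.952·4978.977850 − 7644.812346·149.054) / 15707.854280 = -44.347230
|P − Q| = √((3.009931 − -16.525)² + (-44.347230 − -34.752)²) = 21.764236

21.764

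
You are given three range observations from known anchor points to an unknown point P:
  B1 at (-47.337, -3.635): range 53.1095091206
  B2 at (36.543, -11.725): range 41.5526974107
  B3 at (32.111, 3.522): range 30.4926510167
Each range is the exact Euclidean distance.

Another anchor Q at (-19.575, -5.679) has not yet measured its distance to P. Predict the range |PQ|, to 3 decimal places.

eq1: (x + 47.337)² + (y + 3.635)² = 53.1095091206²
eq2: (x − 36.543)² + (y + 11.725)² = 41.5526974107²
eq3: (x − 32.111)² + (y − 3.522)² = 30.4926510167²
eq3−eq2, eq3−eq1 (x²,y² cancel):
  8.864·x − 30.494·y = -367.479227
  -158.896·x − 14.314·y = -680.334204
det = 8.864·-14.314 − -30.494·-158.896 = -4972.253920
x = (-367.479227·-14.314 − -30.494·-680.334204) / -4972.253920 = 3.114486
y = (8.864·-680.334204 − -367.479227·-158.896) / -4972.253920 = 12.956189
|P − Q| = √((3.114486 − -19.575)² + (12.956189 − -5.679)²) = 29.361250

29.361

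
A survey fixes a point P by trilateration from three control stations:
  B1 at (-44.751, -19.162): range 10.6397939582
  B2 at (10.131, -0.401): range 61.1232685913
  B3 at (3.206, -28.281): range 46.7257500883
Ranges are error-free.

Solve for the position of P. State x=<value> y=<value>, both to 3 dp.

x=-43.497 y=-29.728

eq1: (x + 44.751)² + (y + 19.162)² = 10.6397939582²
eq2: (x − 10.131)² + (y + 0.401)² = 61.1232685913²
eq3: (x − 3.206)² + (y + 28.281)² = 46.7257500883²
eq1−eq3, eq1−eq2 (x²,y² cancel):
  95.914·x − 18.238·y = -3629.831354
  109.764·x + 37.522·y = -5889.885031
det = 95.914·37.522 − -18.238·109.764 = 5600.760940
x = (-3629.831354·37.522 − -18.238·-5889.885031) / 5600.760940 = -43.497349
y = (95.914·-5889.885031 − -3629.831354·109.764) / 5600.760940 = -29.727679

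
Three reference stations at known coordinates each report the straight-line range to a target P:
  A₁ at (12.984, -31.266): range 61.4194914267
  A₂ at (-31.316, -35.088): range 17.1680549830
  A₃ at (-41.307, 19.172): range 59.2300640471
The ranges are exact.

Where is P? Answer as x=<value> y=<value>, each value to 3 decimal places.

eq1: (x − 12.984)² + (y + 31.266)² = 61.4194914267²
eq2: (x + 31.316)² + (y + 35.088)² = 17.1680549830²
eq3: (x + 41.307)² + (y − 19.172)² = 59.2300640471²
eq3−eq2, eq3−eq1 (x²,y² cancel):
  19.982·x − 108.520·y = 3351.484142
  108.582·x − 100.876·y = -1191.840261
det = 19.982·-100.876 − -108.520·108.582 = 9767.614408
x = (3351.484142·-100.876 − -108.520·-1191.840261) / 9767.614408 = -47.854348
y = (19.982·-1191.840261 − 3351.484142·108.582) / 9767.614408 = -39.695077

x=-47.854 y=-39.695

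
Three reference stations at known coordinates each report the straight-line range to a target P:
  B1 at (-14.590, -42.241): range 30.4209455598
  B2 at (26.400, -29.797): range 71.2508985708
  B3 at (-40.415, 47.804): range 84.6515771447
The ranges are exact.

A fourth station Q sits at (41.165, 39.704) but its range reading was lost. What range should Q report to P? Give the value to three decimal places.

eq1: (x + 14.590)² + (y + 42.241)² = 30.4209455598²
eq2: (x − 26.400)² + (y + 29.797)² = 71.2508985708²
eq3: (x + 40.415)² + (y − 47.804)² = 84.6515771447²
eq1−eq2, eq1−eq3 (x²,y² cancel):
  81.980·x + 24.888·y = -4563.605590
  -51.650·x + 180.090·y = -4319.031124
det = 81.980·180.090 − 24.888·-51.650 = 16049.243400
x = (-4563.605590·180.090 − 24.888·-4319.031124) / 16049.243400 = -44.510988
y = (81.980·-4319.031124 − -4563.605590·-51.650) / 16049.243400 = -36.748424
|P − Q| = √((-44.510988 − 41.165)² + (-36.748424 − 39.704)²) = 114.827471

114.827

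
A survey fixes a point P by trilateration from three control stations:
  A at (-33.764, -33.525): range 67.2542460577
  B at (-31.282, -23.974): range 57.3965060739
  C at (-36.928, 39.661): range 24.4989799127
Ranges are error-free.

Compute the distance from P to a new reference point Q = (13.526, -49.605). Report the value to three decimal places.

eq1: (x + 33.764)² + (y + 33.525)² = 67.2542460577²
eq2: (x + 31.282)² + (y + 23.974)² = 57.3965060739²
eq3: (x + 36.928)² + (y − 39.661)² = 24.4989799127²
eq3−eq2, eq3−eq1 (x²,y² cancel):
  11.292·x − 127.270·y = -4077.514798
  6.328·x − 146.372·y = -4595.672380
det = 11.292·-146.372 − -127.270·6.328 = -847.468064
x = (-4077.514798·-146.372 − -127.270·-4595.672380) / -847.468064 = -14.092298
y = (11.292·-4595.672380 − -4077.514798·6.328) / -847.468064 = 30.787967
|P − Q| = √((-14.092298 − 13.526)² + (30.787967 − -49.605)²) = 85.004703

85.005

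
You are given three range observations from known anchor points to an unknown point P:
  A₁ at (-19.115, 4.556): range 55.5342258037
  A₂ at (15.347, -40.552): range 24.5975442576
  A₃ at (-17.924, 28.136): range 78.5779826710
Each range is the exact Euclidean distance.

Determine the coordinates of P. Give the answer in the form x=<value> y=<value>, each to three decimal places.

x=-7.469 y=-49.743

eq1: (x + 19.115)² + (y − 4.556)² = 55.5342258037²
eq2: (x − 15.347)² + (y + 40.552)² = 24.5975442576²
eq3: (x + 17.924)² + (y − 28.136)² = 78.5779826710²
eq1−eq2, eq1−eq3 (x²,y² cancel):
  68.924·x − 90.216·y = 3972.865804
  2.382·x + 47.160·y = -2363.685214
det = 68.924·47.160 − -90.216·2.382 = 3465.350352
x = (3972.865804·47.160 − -90.216·-2363.685214) / 3465.350352 = -7.468761
y = (68.924·-2363.685214 − 3972.865804·2.382) / 3465.350352 = -49.743313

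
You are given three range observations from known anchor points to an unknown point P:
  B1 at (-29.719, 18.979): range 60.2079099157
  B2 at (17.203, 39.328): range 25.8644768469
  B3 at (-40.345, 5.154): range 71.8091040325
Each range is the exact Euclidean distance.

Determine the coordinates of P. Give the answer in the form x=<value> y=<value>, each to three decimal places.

x=30.460 y=17.119

eq1: (x + 29.719)² + (y − 18.979)² = 60.2079099157²
eq2: (x − 17.203)² + (y − 39.328)² = 25.8644768469²
eq3: (x + 40.345)² + (y − 5.154)² = 71.8091040325²
eq3−eq1, eq3−eq2 (x²,y² cancel):
  21.252·x + 27.650·y = 1120.693667
  115.096·x + 68.348·y = 4675.928311
det = 21.252·68.348 − 27.650·115.096 = -1729.872704
x = (1120.693667·68.348 − 27.650·4675.928311) / -1729.872704 = 30.460188
y = (21.252·4675.928311 − 1120.693667·115.096) / -1729.872704 = 17.119485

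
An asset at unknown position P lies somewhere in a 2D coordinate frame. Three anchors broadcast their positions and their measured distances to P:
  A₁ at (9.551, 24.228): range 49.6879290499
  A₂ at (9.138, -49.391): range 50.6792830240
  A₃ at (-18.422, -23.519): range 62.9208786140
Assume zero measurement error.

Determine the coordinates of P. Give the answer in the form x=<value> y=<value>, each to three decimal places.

eq1: (x − 9.551)² + (y − 24.228)² = 49.6879290499²
eq2: (x − 9.138)² + (y + 49.391)² = 50.6792830240²
eq3: (x + 18.422)² + (y + 23.519)² = 62.9208786140²
eq3−eq2, eq3−eq1 (x²,y² cancel):
  55.120·x − 51.744·y = 3021.107718
  55.946·x + 95.494·y = 1275.850812
det = 55.120·95.494 − -51.744·55.946 = 8158.499104
x = (3021.107718·95.494 − -51.744·1275.850812) / 8158.499104 = 43.453493
y = (55.120·1275.850812 − 3021.107718·55.946) / 8158.499104 = -12.097077

x=43.453 y=-12.097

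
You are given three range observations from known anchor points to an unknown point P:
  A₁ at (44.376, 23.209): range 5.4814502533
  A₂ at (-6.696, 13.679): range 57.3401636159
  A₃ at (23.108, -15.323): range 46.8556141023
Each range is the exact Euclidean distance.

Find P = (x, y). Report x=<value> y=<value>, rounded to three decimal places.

eq1: (x − 44.376)² + (y − 23.209)² = 5.4814502533²
eq2: (x + 6.696)² + (y − 13.679)² = 57.3401636159²
eq3: (x − 23.108)² + (y + 15.323)² = 46.8556141023²
eq2−eq1, eq2−eq3 (x²,y² cancel):
  102.144·x + 19.060·y = 5533.783667
  59.608·x − 58.004·y = 1629.268327
det = 102.144·-58.004 − 19.060·59.608 = -7060.889056
x = (5533.783667·-58.004 − 19.060·1629.268327) / -7060.889056 = 49.857099
y = (102.144·1629.268327 − 5533.783667·59.608) / -7060.889056 = 23.146914

x=49.857 y=23.147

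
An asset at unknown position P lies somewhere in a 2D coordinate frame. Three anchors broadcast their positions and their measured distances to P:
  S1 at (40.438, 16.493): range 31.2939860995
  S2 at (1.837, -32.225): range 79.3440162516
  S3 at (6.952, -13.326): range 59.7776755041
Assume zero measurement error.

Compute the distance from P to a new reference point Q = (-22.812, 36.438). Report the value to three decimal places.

48.299

eq1: (x − 40.438)² + (y − 16.493)² = 31.2939860995²
eq2: (x − 1.837)² + (y + 32.225)² = 79.3440162516²
eq3: (x − 6.952)² + (y + 13.326)² = 59.7776755041²
eq3−eq2, eq3−eq1 (x²,y² cancel):
  -10.230·x − 37.798·y = -1906.189812
  66.972·x + 59.638·y = 4275.395236
det = -10.230·59.638 − -37.798·66.972 = 1921.310916
x = (-1906.189812·59.638 − -37.798·4275.395236) / 1921.310916 = 24.941326
y = (-10.230·4275.395236 − -1906.189812·66.972) / 1921.310916 = 43.680619
|P − Q| = √((24.941326 − -22.812)² + (43.680619 − 36.438)²) = 48.299437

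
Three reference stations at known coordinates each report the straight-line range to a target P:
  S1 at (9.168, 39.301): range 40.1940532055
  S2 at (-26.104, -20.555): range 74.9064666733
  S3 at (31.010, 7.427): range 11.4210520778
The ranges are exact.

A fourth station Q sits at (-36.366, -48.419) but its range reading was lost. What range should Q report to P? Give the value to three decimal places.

eq1: (x − 9.168)² + (y − 39.301)² = 40.1940532055²
eq2: (x + 26.104)² + (y + 20.555)² = 74.9064666733²
eq3: (x − 31.010)² + (y − 7.427)² = 11.4210520778²
eq3−eq1, eq3−eq2 (x²,y² cancel):
  -43.684·x + 63.748·y = -873.281087
  -114.228·x − 55.964·y = -5393.391907
det = -43.684·-55.964 − 63.748·-114.228 = 9726.537920
x = (-873.281087·-55.964 − 63.748·-5393.391907) / 9726.537920 = 40.373076
y = (-43.684·-5393.391907 − -873.281087·-114.228) / 9726.537920 = 13.967126
|P − Q| = √((40.373076 − -36.366)² + (13.967126 − -48.419)²) = 98.898506

98.899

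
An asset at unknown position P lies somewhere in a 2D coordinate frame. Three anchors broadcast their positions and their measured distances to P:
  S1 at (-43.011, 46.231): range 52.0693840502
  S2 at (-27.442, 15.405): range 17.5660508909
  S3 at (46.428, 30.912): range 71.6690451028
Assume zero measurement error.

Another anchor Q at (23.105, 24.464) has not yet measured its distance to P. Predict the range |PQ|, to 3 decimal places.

48.000

eq1: (x + 43.011)² + (y − 46.231)² = 52.0693840502²
eq2: (x + 27.442)² + (y − 15.405)² = 17.5660508909²
eq3: (x − 46.428)² + (y − 30.912)² = 71.6690451028²
eq2−eq3, eq2−eq1 (x²,y² cancel):
  147.740·x + 31.014·y = -2707.152343
  -31.138·x + 61.652·y = 594.219482
det = 147.740·61.652 − 31.014·-31.138 = 10074.180412
x = (-2707.152343·61.652 − 31.014·594.219482) / 10074.180412 = -18.396581
y = (147.740·594.219482 − -2707.152343·-31.138) / 10074.180412 = 0.346894
|P − Q| = √((-18.396581 − 23.105)² + (0.346894 − 24.464)²) = 48.000167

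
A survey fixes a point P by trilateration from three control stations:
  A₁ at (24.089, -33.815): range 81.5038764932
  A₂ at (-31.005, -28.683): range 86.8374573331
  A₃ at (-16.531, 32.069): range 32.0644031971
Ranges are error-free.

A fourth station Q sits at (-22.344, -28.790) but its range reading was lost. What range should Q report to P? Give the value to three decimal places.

eq1: (x − 24.089)² + (y + 33.815)² = 81.5038764932²
eq2: (x + 31.005)² + (y + 28.683)² = 86.8374573331²
eq3: (x + 16.531)² + (y − 32.069)² = 32.0644031971²
eq2−eq1, eq2−eq3 (x²,y² cancel):
  110.188·x − 10.264·y = 837.571745
  28.948·x + 121.504·y = 6030.288252
det = 110.188·121.504 − -10.264·28.948 = 13685.405024
x = (837.571745·121.504 − -10.264·6030.288252) / 13685.405024 = 11.958959
y = (110.188·6030.288252 − 837.571745·28.948) / 13685.405024 = 46.781178
|P − Q| = √((11.958959 − -22.344)² + (46.781178 − -28.790)²) = 82.992144

82.992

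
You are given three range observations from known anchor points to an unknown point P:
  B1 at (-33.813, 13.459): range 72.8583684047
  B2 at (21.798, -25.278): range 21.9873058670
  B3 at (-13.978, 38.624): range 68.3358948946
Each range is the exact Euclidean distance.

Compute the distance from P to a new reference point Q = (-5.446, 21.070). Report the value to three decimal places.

50.559

eq1: (x + 33.813)² + (y − 13.459)² = 72.8583684047²
eq2: (x − 21.798)² + (y + 25.278)² = 21.9873058670²
eq3: (x + 13.978)² + (y − 38.624)² = 68.3358948946²
eq3−eq2, eq3−eq1 (x²,y² cancel):
  71.552·x − 127.804·y = 3613.285140
  -39.670·x − 50.330·y = -1001.281526
det = 71.552·-50.330 − -127.804·-39.670 = -8671.196840
x = (3613.285140·-50.330 − -127.804·-1001.281526) / -8671.196840 = 35.730295
y = (71.552·-1001.281526 − 3613.285140·-39.670) / -8671.196840 = -8.268216
|P − Q| = √((35.730295 − -5.446)² + (-8.268216 − 21.070)²) = 50.559057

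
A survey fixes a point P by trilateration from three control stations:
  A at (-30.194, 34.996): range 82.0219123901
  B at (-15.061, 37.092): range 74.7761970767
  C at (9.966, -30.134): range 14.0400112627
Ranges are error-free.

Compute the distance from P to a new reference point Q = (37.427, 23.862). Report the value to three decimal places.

52.602

eq1: (x + 30.194)² + (y − 34.996)² = 82.0219123901²
eq2: (x + 15.061)² + (y − 37.092)² = 74.7761970767²
eq3: (x − 9.966)² + (y + 30.134)² = 14.0400112627²
eq2−eq1, eq2−eq3 (x²,y² cancel):
  -30.266·x − 4.192·y = -602.366996
  50.054·x − 134.452·y = 4799.086660
det = -30.266·-134.452 − -4.192·50.054 = 4279.150600
x = (-602.366996·-134.452 − -4.192·4799.086660) / 4279.150600 = 23.627871
y = (-30.266·4799.086660 − -602.366996·50.054) / 4279.150600 = -26.897459
|P − Q| = √((23.627871 − 37.427)² + (-26.897459 − 23.862)²) = 52.601698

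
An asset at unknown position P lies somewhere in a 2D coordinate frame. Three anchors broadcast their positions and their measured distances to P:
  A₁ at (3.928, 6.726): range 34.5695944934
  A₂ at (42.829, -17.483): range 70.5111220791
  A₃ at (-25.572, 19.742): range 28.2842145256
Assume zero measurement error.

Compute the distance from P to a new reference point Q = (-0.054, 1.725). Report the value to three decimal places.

28.922

eq1: (x − 3.928)² + (y − 6.726)² = 34.5695944934²
eq2: (x − 42.829)² + (y + 17.483)² = 70.5111220791²
eq3: (x + 25.572)² + (y − 19.742)² = 28.2842145256²
eq2−eq3, eq2−eq1 (x²,y² cancel):
  -136.802·x + 74.450·y = 3075.516764
  -77.802·x + 48.418·y = 1697.451203
det = -136.802·48.418 − 74.450·-77.802 = -831.320336
x = (3075.516764·48.418 − 74.450·1697.451203) / -831.320336 = -27.107635
y = (-136.802·1697.451203 − 3075.516764·-77.802) / -831.320336 = -8.500497
|P − Q| = √((-27.107635 − -0.054)² + (-8.500497 − 1.725)²) = 28.921618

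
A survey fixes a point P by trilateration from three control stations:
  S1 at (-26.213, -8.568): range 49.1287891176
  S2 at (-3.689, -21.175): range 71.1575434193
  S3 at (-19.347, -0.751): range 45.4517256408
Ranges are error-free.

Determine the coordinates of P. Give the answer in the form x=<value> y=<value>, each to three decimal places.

eq1: (x + 26.213)² + (y + 8.568)² = 49.1287891176²
eq2: (x + 3.689)² + (y + 21.175)² = 71.1575434193²
eq3: (x + 19.347)² + (y + 0.751)² = 45.4517256408²
eq1−eq3, eq1−eq2 (x²,y² cancel):
  13.732·x + 15.634·y = -37.883027
  45.048·x − 25.214·y = -2948.300712
det = 13.732·-25.214 − 15.634·45.048 = -1050.519080
x = (-37.883027·-25.214 − 15.634·-2948.300712) / -1050.519080 = -44.786351
y = (13.732·-2948.300712 − -37.883027·45.048) / -1050.519080 = 36.914618

x=-44.786 y=36.915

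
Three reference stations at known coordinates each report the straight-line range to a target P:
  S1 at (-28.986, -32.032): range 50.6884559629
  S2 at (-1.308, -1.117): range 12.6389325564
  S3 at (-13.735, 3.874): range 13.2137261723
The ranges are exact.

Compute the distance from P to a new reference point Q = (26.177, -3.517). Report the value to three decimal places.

eq1: (x + 28.986)² + (y + 32.032)² = 50.6884559629²
eq2: (x + 1.308)² + (y + 1.117)² = 12.6389325564²
eq3: (x + 13.735)² + (y − 3.874)² = 13.2137261723²
eq3−eq2, eq3−eq1 (x²,y² cancel):
  24.854·x − 9.982·y = -185.839605
  -30.502·x − 71.812·y = -732.137890
det = 24.854·-71.812 − -9.982·-30.502 = -2089.286412
x = (-185.839605·-71.812 − -9.982·-732.137890) / -2089.286412 = -2.889653
y = (24.854·-732.137890 − -185.839605·-30.502) / -2089.286412 = 11.422577
|P − Q| = √((-2.889653 − 26.177)² + (11.422577 − -3.517)²) = 32.681207

32.681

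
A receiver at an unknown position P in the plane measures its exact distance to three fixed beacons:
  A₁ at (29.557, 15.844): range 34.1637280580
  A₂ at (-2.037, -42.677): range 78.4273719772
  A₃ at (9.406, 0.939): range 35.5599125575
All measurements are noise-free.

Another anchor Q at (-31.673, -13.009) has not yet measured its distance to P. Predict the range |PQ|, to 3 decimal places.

eq1: (x − 29.557)² + (y − 15.844)² = 34.1637280580²
eq2: (x + 2.037)² + (y + 42.677)² = 78.4273719772²
eq3: (x − 9.406)² + (y − 0.939)² = 35.5599125575²
eq1−eq3, eq1−eq2 (x²,y² cancel):
  -40.302·x − 29.810·y = -1132.641094
  -63.188·x − 117.042·y = -4282.865247
det = -40.302·-117.042 − -29.810·-63.188 = 2833.392404
x = (-1132.641094·-117.042 − -29.810·-4282.865247) / 2833.392404 = 1.727387
y = (-40.302·-4282.865247 − -1132.641094·-63.188) / 2833.392404 = 35.659978
|P − Q| = √((1.727387 − -31.673)² + (35.659978 − -13.009)²) = 59.027580

59.028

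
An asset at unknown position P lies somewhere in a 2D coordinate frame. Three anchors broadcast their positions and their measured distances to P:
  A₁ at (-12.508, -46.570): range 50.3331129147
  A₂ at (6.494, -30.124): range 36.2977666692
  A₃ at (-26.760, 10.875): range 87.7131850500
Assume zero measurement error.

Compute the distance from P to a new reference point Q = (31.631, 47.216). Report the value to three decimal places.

eq1: (x + 12.508)² + (y + 46.570)² = 50.3331129147²
eq2: (x − 6.494)² + (y + 30.124)² = 36.2977666692²
eq3: (x + 26.760)² + (y − 10.875)² = 87.7131850500²
eq2−eq1, eq2−eq3 (x²,y² cancel):
  -38.004·x − 32.892·y = 159.693161
  -66.508·x + 81.998·y = -6491.339153
det = -38.004·81.998 − -32.892·-66.508 = -5303.833128
x = (159.693161·81.998 − -32.892·-6491.339153) / -5303.833128 = 37.787502
y = (-38.004·-6491.339153 − 159.693161·-66.508) / -5303.833128 = -48.515426
|P − Q| = √((37.787502 − 31.631)² + (-48.515426 − 47.216)²) = 95.929185

95.929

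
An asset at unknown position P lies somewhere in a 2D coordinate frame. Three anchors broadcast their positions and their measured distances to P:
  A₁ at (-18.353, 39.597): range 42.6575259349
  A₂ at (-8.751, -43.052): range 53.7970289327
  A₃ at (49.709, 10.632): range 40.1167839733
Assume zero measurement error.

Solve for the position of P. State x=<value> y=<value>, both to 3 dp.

eq1: (x + 18.353)² + (y − 39.597)² = 42.6575259349²
eq2: (x + 8.751)² + (y + 43.052)² = 53.7970289327²
eq3: (x − 49.709)² + (y − 10.632)² = 40.1167839733²
eq2−eq3, eq2−eq1 (x²,y² cancel):
  116.920·x + 107.368·y = 1938.733366
  -19.204·x + 165.298·y = 1049.156116
det = 116.920·165.298 − 107.368·-19.204 = 21388.537232
x = (1938.733366·165.298 − 107.368·1049.156116) / 21388.537232 = 9.716558
y = (116.920·1049.156116 − 1938.733366·-19.204) / 21388.537232 = 7.475909

x=9.717 y=7.476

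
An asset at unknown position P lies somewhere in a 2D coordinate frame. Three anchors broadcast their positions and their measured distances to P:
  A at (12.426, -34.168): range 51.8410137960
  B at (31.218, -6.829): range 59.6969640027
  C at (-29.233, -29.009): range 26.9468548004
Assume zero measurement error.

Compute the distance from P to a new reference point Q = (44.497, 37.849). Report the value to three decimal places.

83.019

eq1: (x − 12.426)² + (y + 34.168)² = 51.8410137960²
eq2: (x − 31.218)² + (y + 6.829)² = 59.6969640027²
eq3: (x + 29.233)² + (y + 29.009)² = 26.9468548004²
eq3−eq2, eq3−eq1 (x²,y² cancel):
  120.902·x + 44.360·y = -3512.486133
  83.318·x − 10.318·y = -2335.590398
det = 120.902·-10.318 − 44.360·83.318 = -4943.453316
x = (-3512.486133·-10.318 − 44.360·-2335.590398) / -4943.453316 = -28.289662
y = (120.902·-2335.590398 − -3512.486133·83.318) / -4943.453316 = -2.078662
|P − Q| = √((-28.289662 − 44.497)² + (-2.078662 − 37.849)²) = 83.018771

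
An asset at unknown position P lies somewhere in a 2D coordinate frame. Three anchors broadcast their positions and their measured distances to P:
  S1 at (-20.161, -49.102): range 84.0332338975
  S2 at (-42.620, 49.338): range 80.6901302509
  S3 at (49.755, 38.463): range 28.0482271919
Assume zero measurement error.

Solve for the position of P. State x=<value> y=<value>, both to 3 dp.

eq1: (x + 20.161)² + (y + 49.102)² = 84.0332338975²
eq2: (x + 42.620)² + (y − 49.338)² = 80.6901302509²
eq3: (x − 49.755)² + (y − 38.463)² = 28.0482271919²
eq1−eq2, eq1−eq3 (x²,y² cancel):
  -44.918·x + 196.880·y = 1983.917598
  139.832·x + 175.130·y = 7412.371420
det = -44.918·175.130 − 196.880·139.832 = -35396.613500
x = (1983.917598·175.130 − 196.880·7412.371420) / -35396.613500 = 31.412728
y = (-44.918·7412.371420 − 1983.917598·139.832) / -35396.613500 = 17.243572

x=31.413 y=17.244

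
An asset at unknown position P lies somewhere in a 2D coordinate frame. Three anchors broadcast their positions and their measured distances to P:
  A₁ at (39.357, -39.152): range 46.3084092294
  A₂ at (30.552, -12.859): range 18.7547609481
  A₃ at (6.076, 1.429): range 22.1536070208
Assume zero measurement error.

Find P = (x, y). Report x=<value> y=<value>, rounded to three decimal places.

x=27.815 y=5.695

eq1: (x − 39.357)² + (y + 39.152)² = 46.3084092294²
eq2: (x − 30.552)² + (y + 12.859)² = 18.7547609481²
eq3: (x − 6.076)² + (y − 1.429)² = 22.1536070208²
eq1−eq2, eq1−eq3 (x²,y² cancel):
  -17.610·x + 52.586·y = -190.346261
  -66.562·x + 81.162·y = -1389.206275
det = -17.610·81.162 − 52.586·-66.562 = 2070.966512
x = (-190.346261·81.162 − 52.586·-1389.206275) / 2070.966512 = 27.814992
y = (-17.610·-1389.206275 − -190.346261·-66.562) / 2070.966512 = 5.694971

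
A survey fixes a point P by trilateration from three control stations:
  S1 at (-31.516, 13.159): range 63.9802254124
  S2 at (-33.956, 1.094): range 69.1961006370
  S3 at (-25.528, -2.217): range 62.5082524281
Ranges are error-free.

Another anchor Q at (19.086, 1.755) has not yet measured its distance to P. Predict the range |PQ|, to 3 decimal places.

eq1: (x + 31.516)² + (y − 13.159)² = 63.9802254124²
eq2: (x + 33.956)² + (y − 1.094)² = 69.1961006370²
eq3: (x + 25.528)² + (y + 2.217)² = 62.5082524281²
eq1−eq3, eq1−eq2 (x²,y² cancel):
  11.976·x − 30.752·y = -323.636042
  -4.880·x − 24.130·y = -706.841865
det = 11.976·-24.130 − -30.752·-4.880 = -439.050640
x = (-323.636042·-24.130 − -30.752·-706.841865) / -439.050640 = 31.721770
y = (11.976·-706.841865 − -323.636042·-4.880) / -439.050640 = 22.877730
|P − Q| = √((31.721770 − 19.086)² + (22.877730 − 1.755)²) = 24.613663

24.614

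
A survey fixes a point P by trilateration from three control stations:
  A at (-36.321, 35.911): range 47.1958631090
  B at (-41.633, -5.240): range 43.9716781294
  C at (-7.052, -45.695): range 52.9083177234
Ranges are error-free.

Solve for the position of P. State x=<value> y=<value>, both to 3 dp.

x=0.703 y=6.642

eq1: (x + 36.321)² + (y − 35.911)² = 47.1958631090²
eq2: (x + 41.633)² + (y + 5.240)² = 43.9716781294²
eq3: (x + 7.052)² + (y + 45.695)² = 52.9083177234²
eq3−eq2, eq3−eq1 (x²,y² cancel):
  -69.162·x + 80.910·y = 488.782167
  -58.538·x + 163.212·y = 1042.891823
det = -69.162·163.212 − 80.910·-58.538 = -6551.758764
x = (488.782167·163.212 − 80.910·1042.891823) / -6551.758764 = 0.702905
y = (-69.162·1042.891823 − 488.782167·-58.538) / -6551.758764 = 6.641904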